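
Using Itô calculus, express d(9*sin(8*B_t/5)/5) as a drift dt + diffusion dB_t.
d(9*sin(8*B_t/5)/5) = (-288*sin(8*B_t/5)/125) dt + (72*cos(8*B_t/5)/25) dB_t

Itô's formula for f(B_t) gives d f(B_t) = f'(B_t) dB_t + (1/2) f''(B_t) dt. Compute derivatives of f(x) = 9*sin(8*x/5)/5:
  f'(x)  = 72*cos(8*x/5)/25
  f''(x) = -576*sin(8*x/5)/125
Substitute x = B_t and multiply the f'' term by 1/2:
  drift     = (1/2) * (-576*sin(8*x/5)/125) evaluated at B_t = -288*sin(8*B_t/5)/125
  diffusion = (72*cos(8*x/5)/25) evaluated at B_t = 72*cos(8*B_t/5)/25
Therefore d(9*sin(8*B_t/5)/5) = (-288*sin(8*B_t/5)/125) dt + (72*cos(8*B_t/5)/25) dB_t.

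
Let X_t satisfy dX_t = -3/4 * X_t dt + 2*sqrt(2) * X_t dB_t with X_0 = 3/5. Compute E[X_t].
E[X_t] = 3*exp(-3*t/4)/5

For GBM dX = mu X dt + sigma X dB with X_0 = x_0, apply Itô to Y = log X: dY = (mu - sigma^2/2) dt + sigma dB, so Y_t = log(x_0) + (mu - sigma^2/2) t + sigma B_t and hence X_t = x_0 * exp((mu - sigma^2/2) t + sigma B_t).
With mu = -3/4, sigma = 2*sqrt(2), x_0 = 3/5, this gives:
  X_t = 3/5 * exp((-19/4) * t + (2*sqrt(2)) * B_t).
Since sigma*B_t ~ Normal(0, sigma^2 t), E[exp(sigma*B_t)] = exp(sigma^2 t / 2); so E[X_t] = x_0 * exp((mu - sigma^2/2) t) * exp(sigma^2 t / 2) = x_0 * exp(mu t) = 3*exp(-3*t/4)/5.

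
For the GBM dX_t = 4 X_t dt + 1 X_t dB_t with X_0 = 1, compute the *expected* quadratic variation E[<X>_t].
E[<X>_t] = exp(9*t)/9 - 1/9

<X>_t = int_0^t (1 * X_s)^2 ds. Taking expectation inside the integral: E[<X>_t] = 1^2 * int_0^t E[X_s^2] ds. For GBM, E[X_s^2] = x_0^2 * exp((2 mu + sigma^2) s). Integrating:
  E[<X>_t] = 1^2 * 1^2 * (exp((2*4 + 1^2) t) - 1) / (2*4 + 1^2)
           = 1^2 * 1^2 * (exp(9 t) - 1) / 9 = exp(9*t)/9 - 1/9.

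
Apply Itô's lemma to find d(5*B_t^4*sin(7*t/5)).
d(5*B_t^4*sin(7*t/5)) = (B_t^2*(7*B_t^2*cos(7*t/5) + 30*sin(7*t/5))) dt + (20*B_t^3*sin(7*t/5)) dB_t

Itô's formula for f(t, x): d f(t, B_t) = (f_t + (1/2) f_xx) dt + f_x dB_t. Compute partials of f(t, x) = 5*x^4*sin(7*t/5):
  f_t(t,x)  = 7*x^4*cos(7*t/5)
  f_x(t,x)  = 20*x^3*sin(7*t/5)
  f_xx(t,x) = 60*x^2*sin(7*t/5)
Assemble drift = f_t + (1/2) f_xx = x^2*(7*x^2*cos(7*t/5) + 30*sin(7*t/5)) and diffusion = f_x = 20*x^3*sin(7*t/5). Substituting x = B_t:
  d(5*B_t^4*sin(7*t/5)) = (B_t^2*(7*B_t^2*cos(7*t/5) + 30*sin(7*t/5))) dt + (20*B_t^3*sin(7*t/5)) dB_t.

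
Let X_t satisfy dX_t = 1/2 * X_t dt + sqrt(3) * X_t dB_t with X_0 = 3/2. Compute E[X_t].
E[X_t] = 3*exp(t/2)/2

For GBM dX = mu X dt + sigma X dB with X_0 = x_0, apply Itô to Y = log X: dY = (mu - sigma^2/2) dt + sigma dB, so Y_t = log(x_0) + (mu - sigma^2/2) t + sigma B_t and hence X_t = x_0 * exp((mu - sigma^2/2) t + sigma B_t).
With mu = 1/2, sigma = sqrt(3), x_0 = 3/2, this gives:
  X_t = 3/2 * exp((-1) * t + (sqrt(3)) * B_t).
Since sigma*B_t ~ Normal(0, sigma^2 t), E[exp(sigma*B_t)] = exp(sigma^2 t / 2); so E[X_t] = x_0 * exp((mu - sigma^2/2) t) * exp(sigma^2 t / 2) = x_0 * exp(mu t) = 3*exp(t/2)/2.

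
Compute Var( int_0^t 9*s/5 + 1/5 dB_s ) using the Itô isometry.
Var = t*(27*t^2 + 9*t + 1)/25

The Itô integral of a deterministic integrand f(s) has mean 0 because each increment f(s) * (B_{s+ds} - B_s) has mean 0. By the Itô isometry:
  Var( int_0^t f(s) dB_s ) = E[ (int_0^t f(s) dB_s)^2 ] = int_0^t f(s)^2 ds.
Here f(s) = 9*s/5 + 1/5, so f(s)^2 = (9*s + 1)^2/25. Integrate:
  int_0^t ((9*s + 1)^2/25) ds = t*(27*t^2 + 9*t + 1)/25.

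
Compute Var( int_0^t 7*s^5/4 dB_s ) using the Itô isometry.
Var = 49*t^11/176

The Itô integral of a deterministic integrand f(s) has mean 0 because each increment f(s) * (B_{s+ds} - B_s) has mean 0. By the Itô isometry:
  Var( int_0^t f(s) dB_s ) = E[ (int_0^t f(s) dB_s)^2 ] = int_0^t f(s)^2 ds.
Here f(s) = 7*s^5/4, so f(s)^2 = 49*s^10/16. Integrate:
  int_0^t (49*s^10/16) ds = 49*t^11/176.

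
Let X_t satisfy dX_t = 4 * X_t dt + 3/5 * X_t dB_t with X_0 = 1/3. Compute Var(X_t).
Var(X_t) = (exp(9*t/25) - 1)*exp(8*t)/9

For GBM dX = mu X dt + sigma X dB with X_0 = x_0, apply Itô to Y = log X: dY = (mu - sigma^2/2) dt + sigma dB, so Y_t = log(x_0) + (mu - sigma^2/2) t + sigma B_t and hence X_t = x_0 * exp((mu - sigma^2/2) t + sigma B_t).
With mu = 4, sigma = 3/5, x_0 = 1/3, this gives:
  X_t = 1/3 * exp((191/50) * t + (3/5) * B_t).
Since sigma*B_t ~ Normal(0, sigma^2 t), E[exp(sigma*B_t)] = exp(sigma^2 t / 2); so E[X_t] = x_0 * exp((mu - sigma^2/2) t) * exp(sigma^2 t / 2) = x_0 * exp(mu t) = exp(4*t)/3.
Var(X_t) = E[X_t^2] - (E[X_t])^2 = x_0^2 * exp(2 mu t) * (exp(sigma^2 t) - 1) = (exp(9*t/25) - 1)*exp(8*t)/9.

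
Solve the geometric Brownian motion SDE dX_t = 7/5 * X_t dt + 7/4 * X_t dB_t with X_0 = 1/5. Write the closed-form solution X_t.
X_t = 1/5 * exp((-21/160) * t + (7/4) * B_t)

For GBM dX = mu X dt + sigma X dB with X_0 = x_0, apply Itô to Y = log X: dY = (mu - sigma^2/2) dt + sigma dB, so Y_t = log(x_0) + (mu - sigma^2/2) t + sigma B_t and hence X_t = x_0 * exp((mu - sigma^2/2) t + sigma B_t).
With mu = 7/5, sigma = 7/4, x_0 = 1/5, this gives:
  X_t = 1/5 * exp((-21/160) * t + (7/4) * B_t).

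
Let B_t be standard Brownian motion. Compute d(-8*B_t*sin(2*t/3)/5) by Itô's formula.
d(-8*B_t*sin(2*t/3)/5) = (-16*B_t*cos(2*t/3)/15) dt + (-8*sin(2*t/3)/5) dB_t

Itô's formula for f(t, x): d f(t, B_t) = (f_t + (1/2) f_xx) dt + f_x dB_t. Compute partials of f(t, x) = -8*x*sin(2*t/3)/5:
  f_t(t,x)  = -16*x*cos(2*t/3)/15
  f_x(t,x)  = -8*sin(2*t/3)/5
  f_xx(t,x) = 0
Assemble drift = f_t + (1/2) f_xx = -16*x*cos(2*t/3)/15 and diffusion = f_x = -8*sin(2*t/3)/5. Substituting x = B_t:
  d(-8*B_t*sin(2*t/3)/5) = (-16*B_t*cos(2*t/3)/15) dt + (-8*sin(2*t/3)/5) dB_t.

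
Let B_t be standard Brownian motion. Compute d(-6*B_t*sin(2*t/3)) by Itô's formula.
d(-6*B_t*sin(2*t/3)) = (-4*B_t*cos(2*t/3)) dt + (-6*sin(2*t/3)) dB_t

Itô's formula for f(t, x): d f(t, B_t) = (f_t + (1/2) f_xx) dt + f_x dB_t. Compute partials of f(t, x) = -6*x*sin(2*t/3):
  f_t(t,x)  = -4*x*cos(2*t/3)
  f_x(t,x)  = -6*sin(2*t/3)
  f_xx(t,x) = 0
Assemble drift = f_t + (1/2) f_xx = -4*x*cos(2*t/3) and diffusion = f_x = -6*sin(2*t/3). Substituting x = B_t:
  d(-6*B_t*sin(2*t/3)) = (-4*B_t*cos(2*t/3)) dt + (-6*sin(2*t/3)) dB_t.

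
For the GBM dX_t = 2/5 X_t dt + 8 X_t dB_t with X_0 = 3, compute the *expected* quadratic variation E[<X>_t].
E[<X>_t] = 80*exp(324*t/5)/9 - 80/9

<X>_t = int_0^t (8 * X_s)^2 ds. Taking expectation inside the integral: E[<X>_t] = 8^2 * int_0^t E[X_s^2] ds. For GBM, E[X_s^2] = x_0^2 * exp((2 mu + sigma^2) s). Integrating:
  E[<X>_t] = 8^2 * 3^2 * (exp((2*(2/5) + 8^2) t) - 1) / (2*(2/5) + 8^2)
           = 8^2 * 3^2 * (exp((324/5) t) - 1) / (324/5) = 80*exp(324*t/5)/9 - 80/9.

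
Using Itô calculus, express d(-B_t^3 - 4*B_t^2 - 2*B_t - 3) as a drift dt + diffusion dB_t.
d(-B_t^3 - 4*B_t^2 - 2*B_t - 3) = (-3*B_t - 4) dt + (-3*B_t^2 - 8*B_t - 2) dB_t

Itô's formula for f(B_t) gives d f(B_t) = f'(B_t) dB_t + (1/2) f''(B_t) dt. Compute derivatives of f(x) = -x^3 - 4*x^2 - 2*x - 3:
  f'(x)  = -3*x^2 - 8*x - 2
  f''(x) = -6*x - 8
Substitute x = B_t and multiply the f'' term by 1/2:
  drift     = (1/2) * (-6*x - 8) evaluated at B_t = -3*B_t - 4
  diffusion = (-3*x^2 - 8*x - 2) evaluated at B_t = -3*B_t^2 - 8*B_t - 2
Therefore d(-B_t^3 - 4*B_t^2 - 2*B_t - 3) = (-3*B_t - 4) dt + (-3*B_t^2 - 8*B_t - 2) dB_t.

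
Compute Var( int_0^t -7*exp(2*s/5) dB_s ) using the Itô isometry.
Var = 245*exp(4*t/5)/4 - 245/4

The Itô integral of a deterministic integrand f(s) has mean 0 because each increment f(s) * (B_{s+ds} - B_s) has mean 0. By the Itô isometry:
  Var( int_0^t f(s) dB_s ) = E[ (int_0^t f(s) dB_s)^2 ] = int_0^t f(s)^2 ds.
Here f(s) = -7*exp(2*s/5), so f(s)^2 = 49*exp(4*s/5). Integrate:
  int_0^t (49*exp(4*s/5)) ds = 245*exp(4*t/5)/4 - 245/4.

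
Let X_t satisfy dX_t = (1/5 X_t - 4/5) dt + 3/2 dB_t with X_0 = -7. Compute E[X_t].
E[X_t] = 4 - 11*exp(t/5)

Taking expectations and using E[dB_t] = 0, the mean m(t) = E[X_t] satisfies the ODE m'(t) = a m(t) + b with m(0) = x_0. With a = 1/5, b = -4/5, x_0 = -7, the solution is
  m(t) = x_0 * exp(a t) + (b/a) * (exp(a t) - 1)
       = (-7) * exp((1/5) t) + ((-4/5)/(1/5)) * (exp((1/5) t) - 1)
       = 4 - 11*exp(t/5).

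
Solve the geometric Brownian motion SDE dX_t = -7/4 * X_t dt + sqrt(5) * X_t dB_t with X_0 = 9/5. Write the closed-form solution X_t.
X_t = 9/5 * exp((-17/4) * t + (sqrt(5)) * B_t)

For GBM dX = mu X dt + sigma X dB with X_0 = x_0, apply Itô to Y = log X: dY = (mu - sigma^2/2) dt + sigma dB, so Y_t = log(x_0) + (mu - sigma^2/2) t + sigma B_t and hence X_t = x_0 * exp((mu - sigma^2/2) t + sigma B_t).
With mu = -7/4, sigma = sqrt(5), x_0 = 9/5, this gives:
  X_t = 9/5 * exp((-17/4) * t + (sqrt(5)) * B_t).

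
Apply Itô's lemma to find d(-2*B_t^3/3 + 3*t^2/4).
d(-2*B_t^3/3 + 3*t^2/4) = (-2*B_t + 3*t/2) dt + (-2*B_t^2) dB_t

Itô's formula for f(t, x): d f(t, B_t) = (f_t + (1/2) f_xx) dt + f_x dB_t. Compute partials of f(t, x) = 3*t^2/4 - 2*x^3/3:
  f_t(t,x)  = 3*t/2
  f_x(t,x)  = -2*x^2
  f_xx(t,x) = -4*x
Assemble drift = f_t + (1/2) f_xx = 3*t/2 - 2*x and diffusion = f_x = -2*x^2. Substituting x = B_t:
  d(-2*B_t^3/3 + 3*t^2/4) = (-2*B_t + 3*t/2) dt + (-2*B_t^2) dB_t.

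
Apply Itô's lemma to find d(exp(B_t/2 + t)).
d(exp(B_t/2 + t)) = (9*exp(B_t/2 + t)/8) dt + (exp(B_t/2 + t)/2) dB_t

Itô's formula for f(t, x): d f(t, B_t) = (f_t + (1/2) f_xx) dt + f_x dB_t. Compute partials of f(t, x) = exp(t + x/2):
  f_t(t,x)  = exp(t + x/2)
  f_x(t,x)  = exp(t + x/2)/2
  f_xx(t,x) = exp(t + x/2)/4
Assemble drift = f_t + (1/2) f_xx = 9*exp(t + x/2)/8 and diffusion = f_x = exp(t + x/2)/2. Substituting x = B_t:
  d(exp(B_t/2 + t)) = (9*exp(B_t/2 + t)/8) dt + (exp(B_t/2 + t)/2) dB_t.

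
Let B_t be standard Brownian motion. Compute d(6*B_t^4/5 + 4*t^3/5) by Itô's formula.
d(6*B_t^4/5 + 4*t^3/5) = (36*B_t^2/5 + 12*t^2/5) dt + (24*B_t^3/5) dB_t

Itô's formula for f(t, x): d f(t, B_t) = (f_t + (1/2) f_xx) dt + f_x dB_t. Compute partials of f(t, x) = 4*t^3/5 + 6*x^4/5:
  f_t(t,x)  = 12*t^2/5
  f_x(t,x)  = 24*x^3/5
  f_xx(t,x) = 72*x^2/5
Assemble drift = f_t + (1/2) f_xx = 12*t^2/5 + 36*x^2/5 and diffusion = f_x = 24*x^3/5. Substituting x = B_t:
  d(6*B_t^4/5 + 4*t^3/5) = (36*B_t^2/5 + 12*t^2/5) dt + (24*B_t^3/5) dB_t.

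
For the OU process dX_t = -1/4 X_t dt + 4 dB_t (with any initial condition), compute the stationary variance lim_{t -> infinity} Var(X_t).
lim Var(X_t) = 32

The OU SDE dX = -theta X dt + sigma dB admits the integrating factor exp(theta t): d(exp(theta t) X_t) = sigma exp(theta t) dB_t. Integrating from 0 to t gives X_t = x_0 * exp(-theta t) + sigma * int_0^t exp(-theta (t-s)) dB_s for any initial x_0. The Itô integral has variance (by the Itô isometry) sigma^2 * int_0^t exp(-2 theta (t - s)) ds = sigma^2 * (1 - exp(-2 theta t)) / (2 theta), independent of x_0.
With theta = 1/4, sigma = 4:
  Var(X_t) = (4)^2 * (1 - exp(-2*1/4 t)) / (2 * 1/4) = 32 - 32*exp(-t/2).
As t -> infinity, exp(-2*1/4 t) -> 0, so the stationary variance is sigma^2 / (2 theta) = 32.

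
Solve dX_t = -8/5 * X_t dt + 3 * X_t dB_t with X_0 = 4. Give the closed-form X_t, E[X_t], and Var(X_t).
X_t = 4 * exp((-61/10) t + (3) B_t); E[X_t] = 4*exp(-8*t/5); Var(X_t) = (16*exp(9*t) - 16)*exp(-16*t/5)

For GBM dX = mu X dt + sigma X dB with X_0 = x_0, apply Itô to Y = log X: dY = (mu - sigma^2/2) dt + sigma dB, so Y_t = log(x_0) + (mu - sigma^2/2) t + sigma B_t and hence X_t = x_0 * exp((mu - sigma^2/2) t + sigma B_t).
With mu = -8/5, sigma = 3, x_0 = 4, this gives:
  X_t = 4 * exp((-61/10) * t + (3) * B_t).
Since sigma*B_t ~ Normal(0, sigma^2 t), E[exp(sigma*B_t)] = exp(sigma^2 t / 2); so E[X_t] = x_0 * exp((mu - sigma^2/2) t) * exp(sigma^2 t / 2) = x_0 * exp(mu t) = 4*exp(-8*t/5).
Var(X_t) = E[X_t^2] - (E[X_t])^2 = x_0^2 * exp(2 mu t) * (exp(sigma^2 t) - 1) = (16*exp(9*t) - 16)*exp(-16*t/5).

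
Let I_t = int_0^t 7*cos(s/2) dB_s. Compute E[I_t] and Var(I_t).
E[I_t] = 0; Var(I_t) = 49*t/2 + 49*sin(t)/2

The Itô integral of a deterministic integrand f(s) has mean 0 because each increment f(s) * (B_{s+ds} - B_s) has mean 0. By the Itô isometry:
  Var( int_0^t f(s) dB_s ) = E[ (int_0^t f(s) dB_s)^2 ] = int_0^t f(s)^2 ds.
Here f(s) = 7*cos(s/2), so f(s)^2 = 49*cos(s/2)^2. Integrate:
  int_0^t (49*cos(s/2)^2) ds = 49*t/2 + 49*sin(t)/2.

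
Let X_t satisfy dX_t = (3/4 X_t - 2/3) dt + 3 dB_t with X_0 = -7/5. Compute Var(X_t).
Var(X_t) = 6*exp(3*t/2) - 6

The variance V(t) = Var(X_t) satisfies V'(t) = 2 a V(t) + c^2 with V(0) = 0 (drift coefficient is linear in X, diffusion is constant). With a = 3/4, c = 3, the solution is
  V(t) = (c^2 / (2 a)) * (exp(2 a t) - 1)
       = (3^2 / (2*(3/4))) * (exp((3/2) t) - 1)
       = 6*exp(3*t/2) - 6.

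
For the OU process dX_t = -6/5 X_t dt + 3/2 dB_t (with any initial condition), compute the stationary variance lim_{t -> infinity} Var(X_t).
lim Var(X_t) = 15/16

The OU SDE dX = -theta X dt + sigma dB admits the integrating factor exp(theta t): d(exp(theta t) X_t) = sigma exp(theta t) dB_t. Integrating from 0 to t gives X_t = x_0 * exp(-theta t) + sigma * int_0^t exp(-theta (t-s)) dB_s for any initial x_0. The Itô integral has variance (by the Itô isometry) sigma^2 * int_0^t exp(-2 theta (t - s)) ds = sigma^2 * (1 - exp(-2 theta t)) / (2 theta), independent of x_0.
With theta = 6/5, sigma = 3/2:
  Var(X_t) = (3/2)^2 * (1 - exp(-2*6/5 t)) / (2 * 6/5) = 15/16 - 15*exp(-12*t/5)/16.
As t -> infinity, exp(-2*6/5 t) -> 0, so the stationary variance is sigma^2 / (2 theta) = 15/16.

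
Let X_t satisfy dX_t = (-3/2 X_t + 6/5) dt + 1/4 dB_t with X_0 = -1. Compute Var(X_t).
Var(X_t) = 1/48 - exp(-3*t)/48

The variance V(t) = Var(X_t) satisfies V'(t) = 2 a V(t) + c^2 with V(0) = 0 (drift coefficient is linear in X, diffusion is constant). With a = -3/2, c = 1/4, the solution is
  V(t) = (c^2 / (2 a)) * (exp(2 a t) - 1)
       = ((1/4)^2 / (2*(-3/2))) * (exp((-3) t) - 1)
       = 1/48 - exp(-3*t)/48.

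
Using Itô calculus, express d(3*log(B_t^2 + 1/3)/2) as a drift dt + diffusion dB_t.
d(3*log(B_t^2 + 1/3)/2) = (9*(1 - 3*B_t^2)/(2*(3*B_t^2 + 1)^2)) dt + (9*B_t/(3*B_t^2 + 1)) dB_t

Itô's formula for f(B_t) gives d f(B_t) = f'(B_t) dB_t + (1/2) f''(B_t) dt. Compute derivatives of f(x) = 3*log(x^2 + 1/3)/2:
  f'(x)  = 9*x/(3*x^2 + 1)
  f''(x) = 9*(1 - 3*x^2)/(3*x^2 + 1)^2
Substitute x = B_t and multiply the f'' term by 1/2:
  drift     = (1/2) * (9*(1 - 3*x^2)/(3*x^2 + 1)^2) evaluated at B_t = 9*(1 - 3*B_t^2)/(2*(3*B_t^2 + 1)^2)
  diffusion = (9*x/(3*x^2 + 1)) evaluated at B_t = 9*B_t/(3*B_t^2 + 1)
Therefore d(3*log(B_t^2 + 1/3)/2) = (9*(1 - 3*B_t^2)/(2*(3*B_t^2 + 1)^2)) dt + (9*B_t/(3*B_t^2 + 1)) dB_t.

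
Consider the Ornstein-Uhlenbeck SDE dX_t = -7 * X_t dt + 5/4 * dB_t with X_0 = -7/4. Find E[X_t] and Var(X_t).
E[X_t] = -7*exp(-7*t)/4; Var(X_t) = 25/224 - 25*exp(-14*t)/224

The OU SDE dX = -theta X dt + sigma dB admits the integrating factor exp(theta t): d(exp(theta t) X_t) = sigma exp(theta t) dB_t. Integrating from 0 to t:
  X_t = x_0 * exp(-theta t) + sigma * int_0^t exp(-theta (t-s)) dB_s.
The Itô integral has mean 0 and (by the Itô isometry) variance sigma^2 * int_0^t exp(-2 theta (t - s)) ds = sigma^2 * (1 - exp(-2 theta t)) / (2 theta).
With theta = 7, sigma = 5/4, x_0 = -7/4:
  E[X_t] = -7/4 * exp(-7 t) = -7*exp(-7*t)/4
  Var(X_t) = (5/4)^2 * (1 - exp(-2*7 t)) / (2 * 7) = 25/224 - 25*exp(-14*t)/224.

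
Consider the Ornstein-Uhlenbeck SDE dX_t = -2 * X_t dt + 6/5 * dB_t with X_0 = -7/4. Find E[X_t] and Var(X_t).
E[X_t] = -7*exp(-2*t)/4; Var(X_t) = 9/25 - 9*exp(-4*t)/25

The OU SDE dX = -theta X dt + sigma dB admits the integrating factor exp(theta t): d(exp(theta t) X_t) = sigma exp(theta t) dB_t. Integrating from 0 to t:
  X_t = x_0 * exp(-theta t) + sigma * int_0^t exp(-theta (t-s)) dB_s.
The Itô integral has mean 0 and (by the Itô isometry) variance sigma^2 * int_0^t exp(-2 theta (t - s)) ds = sigma^2 * (1 - exp(-2 theta t)) / (2 theta).
With theta = 2, sigma = 6/5, x_0 = -7/4:
  E[X_t] = -7/4 * exp(-2 t) = -7*exp(-2*t)/4
  Var(X_t) = (6/5)^2 * (1 - exp(-2*2 t)) / (2 * 2) = 9/25 - 9*exp(-4*t)/25.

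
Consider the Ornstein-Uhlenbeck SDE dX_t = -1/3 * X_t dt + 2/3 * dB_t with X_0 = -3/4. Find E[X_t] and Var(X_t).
E[X_t] = -3*exp(-t/3)/4; Var(X_t) = 2/3 - 2*exp(-2*t/3)/3

The OU SDE dX = -theta X dt + sigma dB admits the integrating factor exp(theta t): d(exp(theta t) X_t) = sigma exp(theta t) dB_t. Integrating from 0 to t:
  X_t = x_0 * exp(-theta t) + sigma * int_0^t exp(-theta (t-s)) dB_s.
The Itô integral has mean 0 and (by the Itô isometry) variance sigma^2 * int_0^t exp(-2 theta (t - s)) ds = sigma^2 * (1 - exp(-2 theta t)) / (2 theta).
With theta = 1/3, sigma = 2/3, x_0 = -3/4:
  E[X_t] = -3/4 * exp(-1/3 t) = -3*exp(-t/3)/4
  Var(X_t) = (2/3)^2 * (1 - exp(-2*1/3 t)) / (2 * 1/3) = 2/3 - 2*exp(-2*t/3)/3.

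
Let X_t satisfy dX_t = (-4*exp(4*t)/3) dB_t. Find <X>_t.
<X>_t = 2*exp(8*t)/9 - 2/9

For an Itô process dX_t = a(t) dt + b(t) dB_t, the quadratic variation is <X>_t = int_0^t b(s)^2 ds (the drift term does not contribute). Here b(s) = -4*exp(4*s)/3, so
  b(s)^2 = 16*exp(8*s)/9.
Integrating from 0 to t:
  <X>_t = int_0^t (16*exp(8*s)/9) ds = 2*exp(8*t)/9 - 2/9.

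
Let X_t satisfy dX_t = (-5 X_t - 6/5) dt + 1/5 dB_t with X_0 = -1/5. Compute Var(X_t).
Var(X_t) = 1/250 - exp(-10*t)/250

The variance V(t) = Var(X_t) satisfies V'(t) = 2 a V(t) + c^2 with V(0) = 0 (drift coefficient is linear in X, diffusion is constant). With a = -5, c = 1/5, the solution is
  V(t) = (c^2 / (2 a)) * (exp(2 a t) - 1)
       = ((1/5)^2 / (2*(-5))) * (exp((-10) t) - 1)
       = 1/250 - exp(-10*t)/250.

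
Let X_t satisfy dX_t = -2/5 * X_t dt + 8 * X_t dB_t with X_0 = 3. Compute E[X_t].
E[X_t] = 3*exp(-2*t/5)

For GBM dX = mu X dt + sigma X dB with X_0 = x_0, apply Itô to Y = log X: dY = (mu - sigma^2/2) dt + sigma dB, so Y_t = log(x_0) + (mu - sigma^2/2) t + sigma B_t and hence X_t = x_0 * exp((mu - sigma^2/2) t + sigma B_t).
With mu = -2/5, sigma = 8, x_0 = 3, this gives:
  X_t = 3 * exp((-162/5) * t + (8) * B_t).
Since sigma*B_t ~ Normal(0, sigma^2 t), E[exp(sigma*B_t)] = exp(sigma^2 t / 2); so E[X_t] = x_0 * exp((mu - sigma^2/2) t) * exp(sigma^2 t / 2) = x_0 * exp(mu t) = 3*exp(-2*t/5).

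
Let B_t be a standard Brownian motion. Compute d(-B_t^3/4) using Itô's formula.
d(-B_t^3/4) = (-3*B_t/4) dt + (-3*B_t^2/4) dB_t

Itô's formula for f(B_t) gives d f(B_t) = f'(B_t) dB_t + (1/2) f''(B_t) dt. Compute derivatives of f(x) = -x^3/4:
  f'(x)  = -3*x^2/4
  f''(x) = -3*x/2
Substitute x = B_t and multiply the f'' term by 1/2:
  drift     = (1/2) * (-3*x/2) evaluated at B_t = -3*B_t/4
  diffusion = (-3*x^2/4) evaluated at B_t = -3*B_t^2/4
Therefore d(-B_t^3/4) = (-3*B_t/4) dt + (-3*B_t^2/4) dB_t.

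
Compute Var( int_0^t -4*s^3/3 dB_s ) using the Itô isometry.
Var = 16*t^7/63

The Itô integral of a deterministic integrand f(s) has mean 0 because each increment f(s) * (B_{s+ds} - B_s) has mean 0. By the Itô isometry:
  Var( int_0^t f(s) dB_s ) = E[ (int_0^t f(s) dB_s)^2 ] = int_0^t f(s)^2 ds.
Here f(s) = -4*s^3/3, so f(s)^2 = 16*s^6/9. Integrate:
  int_0^t (16*s^6/9) ds = 16*t^7/63.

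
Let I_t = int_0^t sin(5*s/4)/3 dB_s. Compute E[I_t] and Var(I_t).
E[I_t] = 0; Var(I_t) = t/18 - sin(5*t/2)/45

The Itô integral of a deterministic integrand f(s) has mean 0 because each increment f(s) * (B_{s+ds} - B_s) has mean 0. By the Itô isometry:
  Var( int_0^t f(s) dB_s ) = E[ (int_0^t f(s) dB_s)^2 ] = int_0^t f(s)^2 ds.
Here f(s) = sin(5*s/4)/3, so f(s)^2 = sin(5*s/4)^2/9. Integrate:
  int_0^t (sin(5*s/4)^2/9) ds = t/18 - sin(5*t/2)/45.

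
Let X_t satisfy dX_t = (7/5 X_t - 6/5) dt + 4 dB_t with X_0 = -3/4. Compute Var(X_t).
Var(X_t) = 40*exp(14*t/5)/7 - 40/7

The variance V(t) = Var(X_t) satisfies V'(t) = 2 a V(t) + c^2 with V(0) = 0 (drift coefficient is linear in X, diffusion is constant). With a = 7/5, c = 4, the solution is
  V(t) = (c^2 / (2 a)) * (exp(2 a t) - 1)
       = (4^2 / (2*(7/5))) * (exp((14/5) t) - 1)
       = 40*exp(14*t/5)/7 - 40/7.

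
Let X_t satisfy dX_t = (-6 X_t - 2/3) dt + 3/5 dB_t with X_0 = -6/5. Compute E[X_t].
E[X_t] = -1/9 - 49*exp(-6*t)/45

Taking expectations and using E[dB_t] = 0, the mean m(t) = E[X_t] satisfies the ODE m'(t) = a m(t) + b with m(0) = x_0. With a = -6, b = -2/3, x_0 = -6/5, the solution is
  m(t) = x_0 * exp(a t) + (b/a) * (exp(a t) - 1)
       = (-6/5) * exp((-6) t) + ((-2/3)/(-6)) * (exp((-6) t) - 1)
       = -1/9 - 49*exp(-6*t)/45.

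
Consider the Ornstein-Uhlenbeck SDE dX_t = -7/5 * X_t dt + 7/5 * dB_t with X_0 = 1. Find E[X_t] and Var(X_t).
E[X_t] = exp(-7*t/5); Var(X_t) = 7/10 - 7*exp(-14*t/5)/10

The OU SDE dX = -theta X dt + sigma dB admits the integrating factor exp(theta t): d(exp(theta t) X_t) = sigma exp(theta t) dB_t. Integrating from 0 to t:
  X_t = x_0 * exp(-theta t) + sigma * int_0^t exp(-theta (t-s)) dB_s.
The Itô integral has mean 0 and (by the Itô isometry) variance sigma^2 * int_0^t exp(-2 theta (t - s)) ds = sigma^2 * (1 - exp(-2 theta t)) / (2 theta).
With theta = 7/5, sigma = 7/5, x_0 = 1:
  E[X_t] = 1 * exp(-7/5 t) = exp(-7*t/5)
  Var(X_t) = (7/5)^2 * (1 - exp(-2*7/5 t)) / (2 * 7/5) = 7/10 - 7*exp(-14*t/5)/10.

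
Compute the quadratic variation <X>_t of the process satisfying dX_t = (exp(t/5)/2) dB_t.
<X>_t = 5*exp(2*t/5)/8 - 5/8

For an Itô process dX_t = a(t) dt + b(t) dB_t, the quadratic variation is <X>_t = int_0^t b(s)^2 ds (the drift term does not contribute). Here b(s) = exp(s/5)/2, so
  b(s)^2 = exp(2*s/5)/4.
Integrating from 0 to t:
  <X>_t = int_0^t (exp(2*s/5)/4) ds = 5*exp(2*t/5)/8 - 5/8.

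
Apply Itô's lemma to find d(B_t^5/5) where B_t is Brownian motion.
d(B_t^5/5) = (2*B_t^3) dt + (B_t^4) dB_t

Itô's formula for f(B_t) gives d f(B_t) = f'(B_t) dB_t + (1/2) f''(B_t) dt. Compute derivatives of f(x) = x^5/5:
  f'(x)  = x^4
  f''(x) = 4*x^3
Substitute x = B_t and multiply the f'' term by 1/2:
  drift     = (1/2) * (4*x^3) evaluated at B_t = 2*B_t^3
  diffusion = (x^4) evaluated at B_t = B_t^4
Therefore d(B_t^5/5) = (2*B_t^3) dt + (B_t^4) dB_t.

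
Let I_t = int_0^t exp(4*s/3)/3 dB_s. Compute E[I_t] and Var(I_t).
E[I_t] = 0; Var(I_t) = exp(8*t/3)/24 - 1/24

The Itô integral of a deterministic integrand f(s) has mean 0 because each increment f(s) * (B_{s+ds} - B_s) has mean 0. By the Itô isometry:
  Var( int_0^t f(s) dB_s ) = E[ (int_0^t f(s) dB_s)^2 ] = int_0^t f(s)^2 ds.
Here f(s) = exp(4*s/3)/3, so f(s)^2 = exp(8*s/3)/9. Integrate:
  int_0^t (exp(8*s/3)/9) ds = exp(8*t/3)/24 - 1/24.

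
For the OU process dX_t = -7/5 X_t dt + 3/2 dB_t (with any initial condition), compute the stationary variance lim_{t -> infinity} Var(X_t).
lim Var(X_t) = 45/56

The OU SDE dX = -theta X dt + sigma dB admits the integrating factor exp(theta t): d(exp(theta t) X_t) = sigma exp(theta t) dB_t. Integrating from 0 to t gives X_t = x_0 * exp(-theta t) + sigma * int_0^t exp(-theta (t-s)) dB_s for any initial x_0. The Itô integral has variance (by the Itô isometry) sigma^2 * int_0^t exp(-2 theta (t - s)) ds = sigma^2 * (1 - exp(-2 theta t)) / (2 theta), independent of x_0.
With theta = 7/5, sigma = 3/2:
  Var(X_t) = (3/2)^2 * (1 - exp(-2*7/5 t)) / (2 * 7/5) = 45/56 - 45*exp(-14*t/5)/56.
As t -> infinity, exp(-2*7/5 t) -> 0, so the stationary variance is sigma^2 / (2 theta) = 45/56.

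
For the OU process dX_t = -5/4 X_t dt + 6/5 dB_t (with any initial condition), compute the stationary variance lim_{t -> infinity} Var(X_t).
lim Var(X_t) = 72/125

The OU SDE dX = -theta X dt + sigma dB admits the integrating factor exp(theta t): d(exp(theta t) X_t) = sigma exp(theta t) dB_t. Integrating from 0 to t gives X_t = x_0 * exp(-theta t) + sigma * int_0^t exp(-theta (t-s)) dB_s for any initial x_0. The Itô integral has variance (by the Itô isometry) sigma^2 * int_0^t exp(-2 theta (t - s)) ds = sigma^2 * (1 - exp(-2 theta t)) / (2 theta), independent of x_0.
With theta = 5/4, sigma = 6/5:
  Var(X_t) = (6/5)^2 * (1 - exp(-2*5/4 t)) / (2 * 5/4) = 72/125 - 72*exp(-5*t/2)/125.
As t -> infinity, exp(-2*5/4 t) -> 0, so the stationary variance is sigma^2 / (2 theta) = 72/125.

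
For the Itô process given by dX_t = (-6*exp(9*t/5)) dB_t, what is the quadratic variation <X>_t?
<X>_t = 10*exp(18*t/5) - 10

For an Itô process dX_t = a(t) dt + b(t) dB_t, the quadratic variation is <X>_t = int_0^t b(s)^2 ds (the drift term does not contribute). Here b(s) = -6*exp(9*s/5), so
  b(s)^2 = 36*exp(18*s/5).
Integrating from 0 to t:
  <X>_t = int_0^t (36*exp(18*s/5)) ds = 10*exp(18*t/5) - 10.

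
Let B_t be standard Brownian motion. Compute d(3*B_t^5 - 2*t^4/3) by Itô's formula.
d(3*B_t^5 - 2*t^4/3) = (30*B_t^3 - 8*t^3/3) dt + (15*B_t^4) dB_t

Itô's formula for f(t, x): d f(t, B_t) = (f_t + (1/2) f_xx) dt + f_x dB_t. Compute partials of f(t, x) = -2*t^4/3 + 3*x^5:
  f_t(t,x)  = -8*t^3/3
  f_x(t,x)  = 15*x^4
  f_xx(t,x) = 60*x^3
Assemble drift = f_t + (1/2) f_xx = -8*t^3/3 + 30*x^3 and diffusion = f_x = 15*x^4. Substituting x = B_t:
  d(3*B_t^5 - 2*t^4/3) = (30*B_t^3 - 8*t^3/3) dt + (15*B_t^4) dB_t.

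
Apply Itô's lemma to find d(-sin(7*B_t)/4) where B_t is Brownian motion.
d(-sin(7*B_t)/4) = (49*sin(7*B_t)/8) dt + (-7*cos(7*B_t)/4) dB_t

Itô's formula for f(B_t) gives d f(B_t) = f'(B_t) dB_t + (1/2) f''(B_t) dt. Compute derivatives of f(x) = -sin(7*x)/4:
  f'(x)  = -7*cos(7*x)/4
  f''(x) = 49*sin(7*x)/4
Substitute x = B_t and multiply the f'' term by 1/2:
  drift     = (1/2) * (49*sin(7*x)/4) evaluated at B_t = 49*sin(7*B_t)/8
  diffusion = (-7*cos(7*x)/4) evaluated at B_t = -7*cos(7*B_t)/4
Therefore d(-sin(7*B_t)/4) = (49*sin(7*B_t)/8) dt + (-7*cos(7*B_t)/4) dB_t.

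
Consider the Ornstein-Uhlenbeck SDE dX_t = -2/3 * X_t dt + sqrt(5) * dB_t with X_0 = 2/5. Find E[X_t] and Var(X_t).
E[X_t] = 2*exp(-2*t/3)/5; Var(X_t) = 15/4 - 15*exp(-4*t/3)/4

The OU SDE dX = -theta X dt + sigma dB admits the integrating factor exp(theta t): d(exp(theta t) X_t) = sigma exp(theta t) dB_t. Integrating from 0 to t:
  X_t = x_0 * exp(-theta t) + sigma * int_0^t exp(-theta (t-s)) dB_s.
The Itô integral has mean 0 and (by the Itô isometry) variance sigma^2 * int_0^t exp(-2 theta (t - s)) ds = sigma^2 * (1 - exp(-2 theta t)) / (2 theta).
With theta = 2/3, sigma = sqrt(5), x_0 = 2/5:
  E[X_t] = 2/5 * exp(-2/3 t) = 2*exp(-2*t/3)/5
  Var(X_t) = (sqrt(5))^2 * (1 - exp(-2*2/3 t)) / (2 * 2/3) = 15/4 - 15*exp(-4*t/3)/4.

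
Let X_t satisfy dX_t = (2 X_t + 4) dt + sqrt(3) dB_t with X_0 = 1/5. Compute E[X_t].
E[X_t] = 11*exp(2*t)/5 - 2

Taking expectations and using E[dB_t] = 0, the mean m(t) = E[X_t] satisfies the ODE m'(t) = a m(t) + b with m(0) = x_0. With a = 2, b = 4, x_0 = 1/5, the solution is
  m(t) = x_0 * exp(a t) + (b/a) * (exp(a t) - 1)
       = (1/5) * exp(2 t) + (4/2) * (exp(2 t) - 1)
       = 11*exp(2*t)/5 - 2.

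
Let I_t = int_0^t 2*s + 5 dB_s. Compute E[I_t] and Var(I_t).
E[I_t] = 0; Var(I_t) = t*(4*t^2 + 30*t + 75)/3

The Itô integral of a deterministic integrand f(s) has mean 0 because each increment f(s) * (B_{s+ds} - B_s) has mean 0. By the Itô isometry:
  Var( int_0^t f(s) dB_s ) = E[ (int_0^t f(s) dB_s)^2 ] = int_0^t f(s)^2 ds.
Here f(s) = 2*s + 5, so f(s)^2 = (2*s + 5)^2. Integrate:
  int_0^t ((2*s + 5)^2) ds = t*(4*t^2 + 30*t + 75)/3.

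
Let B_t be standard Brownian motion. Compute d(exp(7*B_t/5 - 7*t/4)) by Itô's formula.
d(exp(7*B_t/5 - 7*t/4)) = (-77*exp(7*B_t/5 - 7*t/4)/100) dt + (7*exp(7*B_t/5 - 7*t/4)/5) dB_t

Itô's formula for f(t, x): d f(t, B_t) = (f_t + (1/2) f_xx) dt + f_x dB_t. Compute partials of f(t, x) = exp(-7*t/4 + 7*x/5):
  f_t(t,x)  = -7*exp(-7*t/4 + 7*x/5)/4
  f_x(t,x)  = 7*exp(-7*t/4 + 7*x/5)/5
  f_xx(t,x) = 49*exp(-7*t/4 + 7*x/5)/25
Assemble drift = f_t + (1/2) f_xx = -77*exp(-7*t/4 + 7*x/5)/100 and diffusion = f_x = 7*exp(-7*t/4 + 7*x/5)/5. Substituting x = B_t:
  d(exp(7*B_t/5 - 7*t/4)) = (-77*exp(7*B_t/5 - 7*t/4)/100) dt + (7*exp(7*B_t/5 - 7*t/4)/5) dB_t.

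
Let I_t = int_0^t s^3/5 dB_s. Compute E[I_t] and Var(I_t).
E[I_t] = 0; Var(I_t) = t^7/175

The Itô integral of a deterministic integrand f(s) has mean 0 because each increment f(s) * (B_{s+ds} - B_s) has mean 0. By the Itô isometry:
  Var( int_0^t f(s) dB_s ) = E[ (int_0^t f(s) dB_s)^2 ] = int_0^t f(s)^2 ds.
Here f(s) = s^3/5, so f(s)^2 = s^6/25. Integrate:
  int_0^t (s^6/25) ds = t^7/175.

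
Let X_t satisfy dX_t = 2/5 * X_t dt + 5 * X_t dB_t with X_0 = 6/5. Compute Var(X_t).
Var(X_t) = 36*(exp(25*t) - 1)*exp(4*t/5)/25

For GBM dX = mu X dt + sigma X dB with X_0 = x_0, apply Itô to Y = log X: dY = (mu - sigma^2/2) dt + sigma dB, so Y_t = log(x_0) + (mu - sigma^2/2) t + sigma B_t and hence X_t = x_0 * exp((mu - sigma^2/2) t + sigma B_t).
With mu = 2/5, sigma = 5, x_0 = 6/5, this gives:
  X_t = 6/5 * exp((-121/10) * t + (5) * B_t).
Since sigma*B_t ~ Normal(0, sigma^2 t), E[exp(sigma*B_t)] = exp(sigma^2 t / 2); so E[X_t] = x_0 * exp((mu - sigma^2/2) t) * exp(sigma^2 t / 2) = x_0 * exp(mu t) = 6*exp(2*t/5)/5.
Var(X_t) = E[X_t^2] - (E[X_t])^2 = x_0^2 * exp(2 mu t) * (exp(sigma^2 t) - 1) = 36*(exp(25*t) - 1)*exp(4*t/5)/25.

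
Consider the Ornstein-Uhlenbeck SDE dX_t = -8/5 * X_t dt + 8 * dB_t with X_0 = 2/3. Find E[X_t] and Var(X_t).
E[X_t] = 2*exp(-8*t/5)/3; Var(X_t) = 20 - 20*exp(-16*t/5)

The OU SDE dX = -theta X dt + sigma dB admits the integrating factor exp(theta t): d(exp(theta t) X_t) = sigma exp(theta t) dB_t. Integrating from 0 to t:
  X_t = x_0 * exp(-theta t) + sigma * int_0^t exp(-theta (t-s)) dB_s.
The Itô integral has mean 0 and (by the Itô isometry) variance sigma^2 * int_0^t exp(-2 theta (t - s)) ds = sigma^2 * (1 - exp(-2 theta t)) / (2 theta).
With theta = 8/5, sigma = 8, x_0 = 2/3:
  E[X_t] = 2/3 * exp(-8/5 t) = 2*exp(-8*t/5)/3
  Var(X_t) = (8)^2 * (1 - exp(-2*8/5 t)) / (2 * 8/5) = 20 - 20*exp(-16*t/5).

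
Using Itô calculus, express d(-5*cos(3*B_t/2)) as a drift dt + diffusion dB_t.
d(-5*cos(3*B_t/2)) = (45*cos(3*B_t/2)/8) dt + (15*sin(3*B_t/2)/2) dB_t

Itô's formula for f(B_t) gives d f(B_t) = f'(B_t) dB_t + (1/2) f''(B_t) dt. Compute derivatives of f(x) = -5*cos(3*x/2):
  f'(x)  = 15*sin(3*x/2)/2
  f''(x) = 45*cos(3*x/2)/4
Substitute x = B_t and multiply the f'' term by 1/2:
  drift     = (1/2) * (45*cos(3*x/2)/4) evaluated at B_t = 45*cos(3*B_t/2)/8
  diffusion = (15*sin(3*x/2)/2) evaluated at B_t = 15*sin(3*B_t/2)/2
Therefore d(-5*cos(3*B_t/2)) = (45*cos(3*B_t/2)/8) dt + (15*sin(3*B_t/2)/2) dB_t.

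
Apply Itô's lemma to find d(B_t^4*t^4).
d(B_t^4*t^4) = (B_t^2*t^3*(4*B_t^2 + 6*t)) dt + (4*B_t^3*t^4) dB_t

Itô's formula for f(t, x): d f(t, B_t) = (f_t + (1/2) f_xx) dt + f_x dB_t. Compute partials of f(t, x) = t^4*x^4:
  f_t(t,x)  = 4*t^3*x^4
  f_x(t,x)  = 4*t^4*x^3
  f_xx(t,x) = 12*t^4*x^2
Assemble drift = f_t + (1/2) f_xx = t^3*x^2*(6*t + 4*x^2) and diffusion = f_x = 4*t^4*x^3. Substituting x = B_t:
  d(B_t^4*t^4) = (B_t^2*t^3*(4*B_t^2 + 6*t)) dt + (4*B_t^3*t^4) dB_t.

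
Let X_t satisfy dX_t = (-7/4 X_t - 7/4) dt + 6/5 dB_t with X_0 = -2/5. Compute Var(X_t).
Var(X_t) = 72/175 - 72*exp(-7*t/2)/175

The variance V(t) = Var(X_t) satisfies V'(t) = 2 a V(t) + c^2 with V(0) = 0 (drift coefficient is linear in X, diffusion is constant). With a = -7/4, c = 6/5, the solution is
  V(t) = (c^2 / (2 a)) * (exp(2 a t) - 1)
       = ((6/5)^2 / (2*(-7/4))) * (exp((-7/2) t) - 1)
       = 72/175 - 72*exp(-7*t/2)/175.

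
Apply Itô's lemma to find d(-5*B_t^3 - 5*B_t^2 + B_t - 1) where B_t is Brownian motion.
d(-5*B_t^3 - 5*B_t^2 + B_t - 1) = (-15*B_t - 5) dt + (-15*B_t^2 - 10*B_t + 1) dB_t

Itô's formula for f(B_t) gives d f(B_t) = f'(B_t) dB_t + (1/2) f''(B_t) dt. Compute derivatives of f(x) = -5*x^3 - 5*x^2 + x - 1:
  f'(x)  = -15*x^2 - 10*x + 1
  f''(x) = -30*x - 10
Substitute x = B_t and multiply the f'' term by 1/2:
  drift     = (1/2) * (-30*x - 10) evaluated at B_t = -15*B_t - 5
  diffusion = (-15*x^2 - 10*x + 1) evaluated at B_t = -15*B_t^2 - 10*B_t + 1
Therefore d(-5*B_t^3 - 5*B_t^2 + B_t - 1) = (-15*B_t - 5) dt + (-15*B_t^2 - 10*B_t + 1) dB_t.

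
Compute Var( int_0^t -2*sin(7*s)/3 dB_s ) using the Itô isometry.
Var = 2*t/9 - sin(14*t)/63

The Itô integral of a deterministic integrand f(s) has mean 0 because each increment f(s) * (B_{s+ds} - B_s) has mean 0. By the Itô isometry:
  Var( int_0^t f(s) dB_s ) = E[ (int_0^t f(s) dB_s)^2 ] = int_0^t f(s)^2 ds.
Here f(s) = -2*sin(7*s)/3, so f(s)^2 = 4*sin(7*s)^2/9. Integrate:
  int_0^t (4*sin(7*s)^2/9) ds = 2*t/9 - sin(14*t)/63.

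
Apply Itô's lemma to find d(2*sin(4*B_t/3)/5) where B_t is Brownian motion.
d(2*sin(4*B_t/3)/5) = (-16*sin(4*B_t/3)/45) dt + (8*cos(4*B_t/3)/15) dB_t

Itô's formula for f(B_t) gives d f(B_t) = f'(B_t) dB_t + (1/2) f''(B_t) dt. Compute derivatives of f(x) = 2*sin(4*x/3)/5:
  f'(x)  = 8*cos(4*x/3)/15
  f''(x) = -32*sin(4*x/3)/45
Substitute x = B_t and multiply the f'' term by 1/2:
  drift     = (1/2) * (-32*sin(4*x/3)/45) evaluated at B_t = -16*sin(4*B_t/3)/45
  diffusion = (8*cos(4*x/3)/15) evaluated at B_t = 8*cos(4*B_t/3)/15
Therefore d(2*sin(4*B_t/3)/5) = (-16*sin(4*B_t/3)/45) dt + (8*cos(4*B_t/3)/15) dB_t.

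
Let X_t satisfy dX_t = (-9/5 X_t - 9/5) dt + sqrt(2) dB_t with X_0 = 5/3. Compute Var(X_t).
Var(X_t) = 5/9 - 5*exp(-18*t/5)/9

The variance V(t) = Var(X_t) satisfies V'(t) = 2 a V(t) + c^2 with V(0) = 0 (drift coefficient is linear in X, diffusion is constant). With a = -9/5, c = sqrt(2), the solution is
  V(t) = (c^2 / (2 a)) * (exp(2 a t) - 1)
       = (sqrt(2)^2 / (2*(-9/5))) * (exp((-18/5) t) - 1)
       = 5/9 - 5*exp(-18*t/5)/9.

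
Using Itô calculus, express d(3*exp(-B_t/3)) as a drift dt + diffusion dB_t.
d(3*exp(-B_t/3)) = (exp(-B_t/3)/6) dt + (-exp(-B_t/3)) dB_t

Itô's formula for f(B_t) gives d f(B_t) = f'(B_t) dB_t + (1/2) f''(B_t) dt. Compute derivatives of f(x) = 3*exp(-x/3):
  f'(x)  = -exp(-x/3)
  f''(x) = exp(-x/3)/3
Substitute x = B_t and multiply the f'' term by 1/2:
  drift     = (1/2) * (exp(-x/3)/3) evaluated at B_t = exp(-B_t/3)/6
  diffusion = (-exp(-x/3)) evaluated at B_t = -exp(-B_t/3)
Therefore d(3*exp(-B_t/3)) = (exp(-B_t/3)/6) dt + (-exp(-B_t/3)) dB_t.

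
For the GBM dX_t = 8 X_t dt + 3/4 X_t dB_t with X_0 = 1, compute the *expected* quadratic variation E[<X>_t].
E[<X>_t] = 9*exp(265*t/16)/265 - 9/265

<X>_t = int_0^t ((3/4) * X_s)^2 ds. Taking expectation inside the integral: E[<X>_t] = (3/4)^2 * int_0^t E[X_s^2] ds. For GBM, E[X_s^2] = x_0^2 * exp((2 mu + sigma^2) s). Integrating:
  E[<X>_t] = (3/4)^2 * 1^2 * (exp((2*8 + (3/4)^2) t) - 1) / (2*8 + (3/4)^2)
           = (3/4)^2 * 1^2 * (exp((265/16) t) - 1) / (265/16) = 9*exp(265*t/16)/265 - 9/265.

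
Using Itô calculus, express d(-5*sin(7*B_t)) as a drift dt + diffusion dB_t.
d(-5*sin(7*B_t)) = (245*sin(7*B_t)/2) dt + (-35*cos(7*B_t)) dB_t

Itô's formula for f(B_t) gives d f(B_t) = f'(B_t) dB_t + (1/2) f''(B_t) dt. Compute derivatives of f(x) = -5*sin(7*x):
  f'(x)  = -35*cos(7*x)
  f''(x) = 245*sin(7*x)
Substitute x = B_t and multiply the f'' term by 1/2:
  drift     = (1/2) * (245*sin(7*x)) evaluated at B_t = 245*sin(7*B_t)/2
  diffusion = (-35*cos(7*x)) evaluated at B_t = -35*cos(7*B_t)
Therefore d(-5*sin(7*B_t)) = (245*sin(7*B_t)/2) dt + (-35*cos(7*B_t)) dB_t.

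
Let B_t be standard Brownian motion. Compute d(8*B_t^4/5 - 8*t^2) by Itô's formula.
d(8*B_t^4/5 - 8*t^2) = (48*B_t^2/5 - 16*t) dt + (32*B_t^3/5) dB_t

Itô's formula for f(t, x): d f(t, B_t) = (f_t + (1/2) f_xx) dt + f_x dB_t. Compute partials of f(t, x) = -8*t^2 + 8*x^4/5:
  f_t(t,x)  = -16*t
  f_x(t,x)  = 32*x^3/5
  f_xx(t,x) = 96*x^2/5
Assemble drift = f_t + (1/2) f_xx = -16*t + 48*x^2/5 and diffusion = f_x = 32*x^3/5. Substituting x = B_t:
  d(8*B_t^4/5 - 8*t^2) = (48*B_t^2/5 - 16*t) dt + (32*B_t^3/5) dB_t.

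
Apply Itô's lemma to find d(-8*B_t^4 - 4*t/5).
d(-8*B_t^4 - 4*t/5) = (-48*B_t^2 - 4/5) dt + (-32*B_t^3) dB_t

Itô's formula for f(t, x): d f(t, B_t) = (f_t + (1/2) f_xx) dt + f_x dB_t. Compute partials of f(t, x) = -4*t/5 - 8*x^4:
  f_t(t,x)  = -4/5
  f_x(t,x)  = -32*x^3
  f_xx(t,x) = -96*x^2
Assemble drift = f_t + (1/2) f_xx = -48*x^2 - 4/5 and diffusion = f_x = -32*x^3. Substituting x = B_t:
  d(-8*B_t^4 - 4*t/5) = (-48*B_t^2 - 4/5) dt + (-32*B_t^3) dB_t.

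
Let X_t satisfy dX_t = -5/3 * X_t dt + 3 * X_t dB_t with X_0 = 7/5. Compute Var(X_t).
Var(X_t) = (49*exp(9*t) - 49)*exp(-10*t/3)/25

For GBM dX = mu X dt + sigma X dB with X_0 = x_0, apply Itô to Y = log X: dY = (mu - sigma^2/2) dt + sigma dB, so Y_t = log(x_0) + (mu - sigma^2/2) t + sigma B_t and hence X_t = x_0 * exp((mu - sigma^2/2) t + sigma B_t).
With mu = -5/3, sigma = 3, x_0 = 7/5, this gives:
  X_t = 7/5 * exp((-37/6) * t + (3) * B_t).
Since sigma*B_t ~ Normal(0, sigma^2 t), E[exp(sigma*B_t)] = exp(sigma^2 t / 2); so E[X_t] = x_0 * exp((mu - sigma^2/2) t) * exp(sigma^2 t / 2) = x_0 * exp(mu t) = 7*exp(-5*t/3)/5.
Var(X_t) = E[X_t^2] - (E[X_t])^2 = x_0^2 * exp(2 mu t) * (exp(sigma^2 t) - 1) = (49*exp(9*t) - 49)*exp(-10*t/3)/25.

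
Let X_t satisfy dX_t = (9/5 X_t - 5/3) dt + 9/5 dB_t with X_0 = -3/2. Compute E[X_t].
E[X_t] = 25/27 - 131*exp(9*t/5)/54

Taking expectations and using E[dB_t] = 0, the mean m(t) = E[X_t] satisfies the ODE m'(t) = a m(t) + b with m(0) = x_0. With a = 9/5, b = -5/3, x_0 = -3/2, the solution is
  m(t) = x_0 * exp(a t) + (b/a) * (exp(a t) - 1)
       = (-3/2) * exp((9/5) t) + ((-5/3)/(9/5)) * (exp((9/5) t) - 1)
       = 25/27 - 131*exp(9*t/5)/54.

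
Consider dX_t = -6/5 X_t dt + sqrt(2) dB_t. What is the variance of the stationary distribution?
lim Var(X_t) = 5/6

The OU SDE dX = -theta X dt + sigma dB admits the integrating factor exp(theta t): d(exp(theta t) X_t) = sigma exp(theta t) dB_t. Integrating from 0 to t gives X_t = x_0 * exp(-theta t) + sigma * int_0^t exp(-theta (t-s)) dB_s for any initial x_0. The Itô integral has variance (by the Itô isometry) sigma^2 * int_0^t exp(-2 theta (t - s)) ds = sigma^2 * (1 - exp(-2 theta t)) / (2 theta), independent of x_0.
With theta = 6/5, sigma = sqrt(2):
  Var(X_t) = (sqrt(2))^2 * (1 - exp(-2*6/5 t)) / (2 * 6/5) = 5/6 - 5*exp(-12*t/5)/6.
As t -> infinity, exp(-2*6/5 t) -> 0, so the stationary variance is sigma^2 / (2 theta) = 5/6.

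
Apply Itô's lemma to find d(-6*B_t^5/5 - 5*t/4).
d(-6*B_t^5/5 - 5*t/4) = (-12*B_t^3 - 5/4) dt + (-6*B_t^4) dB_t

Itô's formula for f(t, x): d f(t, B_t) = (f_t + (1/2) f_xx) dt + f_x dB_t. Compute partials of f(t, x) = -5*t/4 - 6*x^5/5:
  f_t(t,x)  = -5/4
  f_x(t,x)  = -6*x^4
  f_xx(t,x) = -24*x^3
Assemble drift = f_t + (1/2) f_xx = -12*x^3 - 5/4 and diffusion = f_x = -6*x^4. Substituting x = B_t:
  d(-6*B_t^5/5 - 5*t/4) = (-12*B_t^3 - 5/4) dt + (-6*B_t^4) dB_t.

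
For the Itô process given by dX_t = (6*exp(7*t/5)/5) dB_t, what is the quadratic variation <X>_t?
<X>_t = 18*exp(14*t/5)/35 - 18/35

For an Itô process dX_t = a(t) dt + b(t) dB_t, the quadratic variation is <X>_t = int_0^t b(s)^2 ds (the drift term does not contribute). Here b(s) = 6*exp(7*s/5)/5, so
  b(s)^2 = 36*exp(14*s/5)/25.
Integrating from 0 to t:
  <X>_t = int_0^t (36*exp(14*s/5)/25) ds = 18*exp(14*t/5)/35 - 18/35.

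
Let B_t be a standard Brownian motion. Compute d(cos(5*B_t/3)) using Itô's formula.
d(cos(5*B_t/3)) = (-25*cos(5*B_t/3)/18) dt + (-5*sin(5*B_t/3)/3) dB_t

Itô's formula for f(B_t) gives d f(B_t) = f'(B_t) dB_t + (1/2) f''(B_t) dt. Compute derivatives of f(x) = cos(5*x/3):
  f'(x)  = -5*sin(5*x/3)/3
  f''(x) = -25*cos(5*x/3)/9
Substitute x = B_t and multiply the f'' term by 1/2:
  drift     = (1/2) * (-25*cos(5*x/3)/9) evaluated at B_t = -25*cos(5*B_t/3)/18
  diffusion = (-5*sin(5*x/3)/3) evaluated at B_t = -5*sin(5*B_t/3)/3
Therefore d(cos(5*B_t/3)) = (-25*cos(5*B_t/3)/18) dt + (-5*sin(5*B_t/3)/3) dB_t.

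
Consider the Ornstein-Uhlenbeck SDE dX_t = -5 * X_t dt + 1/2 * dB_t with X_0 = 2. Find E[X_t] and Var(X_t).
E[X_t] = 2*exp(-5*t); Var(X_t) = 1/40 - exp(-10*t)/40

The OU SDE dX = -theta X dt + sigma dB admits the integrating factor exp(theta t): d(exp(theta t) X_t) = sigma exp(theta t) dB_t. Integrating from 0 to t:
  X_t = x_0 * exp(-theta t) + sigma * int_0^t exp(-theta (t-s)) dB_s.
The Itô integral has mean 0 and (by the Itô isometry) variance sigma^2 * int_0^t exp(-2 theta (t - s)) ds = sigma^2 * (1 - exp(-2 theta t)) / (2 theta).
With theta = 5, sigma = 1/2, x_0 = 2:
  E[X_t] = 2 * exp(-5 t) = 2*exp(-5*t)
  Var(X_t) = (1/2)^2 * (1 - exp(-2*5 t)) / (2 * 5) = 1/40 - exp(-10*t)/40.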